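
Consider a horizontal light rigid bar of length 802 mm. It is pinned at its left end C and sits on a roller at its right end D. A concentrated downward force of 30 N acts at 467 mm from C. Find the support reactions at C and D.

C_x = 0, C_y = 12.53 N, D_y = 17.47 N

Taking moments about C: D_y·802 − 30·467 = 0 → D_y = 14010/802 = 17.4688 ≈ 17.47 N.
ΣF_y = 0: C_y + 17.4688 − 30 = 0 → C_y = 12.53 N.
ΣF_x = 0: no horizontal applied forces, so C_x = 0.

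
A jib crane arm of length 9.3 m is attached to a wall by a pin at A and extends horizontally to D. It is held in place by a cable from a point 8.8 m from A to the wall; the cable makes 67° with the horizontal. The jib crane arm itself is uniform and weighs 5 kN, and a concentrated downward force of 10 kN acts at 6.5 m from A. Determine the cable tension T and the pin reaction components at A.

T = 10.89 kN, A_x = 4.257 kN, A_y = 4.972 kN

ΣM about A: T·sin67°·8.8 − 5·4.65 − 10·6.5 = 0 → T = 88.25/(8.8·0.920505) = 10.8945 ≈ 10.89 kN.
ΣF_x = 0: A_x − T·cos67° = 0 → A_x = 10.8945 × 0.390731 = 4.257 kN.
ΣF_y = 0: A_y + T·sin67° − 5 − 10 = 0 → A_y = 15 − 10.8945 × 0.920505 = 4.972 kN.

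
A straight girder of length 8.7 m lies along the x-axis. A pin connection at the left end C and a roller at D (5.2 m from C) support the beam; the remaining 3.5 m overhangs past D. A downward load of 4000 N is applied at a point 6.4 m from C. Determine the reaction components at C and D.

C_x = 0, C_y = -923.1 N, D_y = 4923 N

ΣM about C: D_y·5.2 − 4000·6.4 = 0 → D_y = 25600/5.2 = 4923.08 ≈ 4923 N.
ΣF_y = 0: C_y + 4923.08 − 4000 = 0 → C_y = -923.1 N.
ΣF_x = 0: no horizontal applied forces, so C_x = 0.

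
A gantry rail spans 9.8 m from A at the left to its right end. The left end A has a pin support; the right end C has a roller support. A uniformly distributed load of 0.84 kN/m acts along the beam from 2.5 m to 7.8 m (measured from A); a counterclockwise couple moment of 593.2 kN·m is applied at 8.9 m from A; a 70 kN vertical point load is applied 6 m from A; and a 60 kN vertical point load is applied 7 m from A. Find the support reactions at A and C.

Resultant of the distributed load: 0.84 × 5.3 = 4.452 kN at 5.15 m from A.
Taking moments about A: C_y·9.8 − (0.84·5.3)·5.15 + 593.2 − 70·6 − 60·7 = 0 → C_y = 269.7278/9.8 = 27.5232 ≈ 27.52 kN.
ΣF_y = 0: A_y + 27.5232 − 0.84·5.3 − 70 − 60 = 0 → A_y = 106.9 kN.
ΣF_x = 0: no horizontal applied forces, so A_x = 0.

A_x = 0, A_y = 106.9 kN, C_y = 27.52 kN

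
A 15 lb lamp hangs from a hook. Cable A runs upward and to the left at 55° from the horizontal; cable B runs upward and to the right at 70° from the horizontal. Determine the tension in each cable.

T_A = 6.263 lb, T_B = 10.50 lb

ΣF_x = 0: −T_A·cos55° + T_B·cos70° = 0 → T_B = 1.67703·T_A.
ΣF_y = 0: T_A·sin55° + T_B·sin70° = 15.
Substitute: T_A·(0.819152 + 1.67703·0.939693) = 15 → T_A = 6.26293 ≈ 6.263 lb.
Then T_B = 1.67703 × 6.26293 = 10.50 lb.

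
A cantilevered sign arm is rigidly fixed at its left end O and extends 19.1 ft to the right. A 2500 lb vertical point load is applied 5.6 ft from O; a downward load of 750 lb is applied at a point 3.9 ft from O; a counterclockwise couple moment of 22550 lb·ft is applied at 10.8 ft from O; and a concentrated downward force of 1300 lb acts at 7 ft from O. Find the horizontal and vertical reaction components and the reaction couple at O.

ΣF_x = 0: O_x = 0.
ΣF_y = 0: O_y − 2500 − 750 − 1300 = 0 → O_y = 4550 lb.
ΣM about O: M_O − 2500·5.6 − 750·3.9 + 22550 − 1300·7 = 0 → M_O = 3475 lb·ft.

O_x = 0, O_y = 4550 lb, M_O = 3475 lb·ft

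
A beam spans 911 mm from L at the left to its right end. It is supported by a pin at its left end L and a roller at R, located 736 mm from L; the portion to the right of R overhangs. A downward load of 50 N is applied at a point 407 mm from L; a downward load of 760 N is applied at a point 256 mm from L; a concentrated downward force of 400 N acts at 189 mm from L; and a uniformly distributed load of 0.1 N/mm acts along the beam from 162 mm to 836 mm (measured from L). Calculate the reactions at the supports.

L_x = 0, L_y = 837.0 N, R_y = 440.4 N

Resultant of the distributed load: 0.1 × 674 = 67.4 N at 499 mm from L.
ΣM about L: R_y·736 − 50·407 − 760·256 − 400·189 − (0.1·674)·499 = 0 → R_y = 324142.6/736 = 440.411 ≈ 440.4 N.
ΣF_y = 0: L_y + 440.411 − 50 − 760 − 400 − 0.1·674 = 0 → L_y = 837.0 N.
ΣF_x = 0: no horizontal applied forces, so L_x = 0.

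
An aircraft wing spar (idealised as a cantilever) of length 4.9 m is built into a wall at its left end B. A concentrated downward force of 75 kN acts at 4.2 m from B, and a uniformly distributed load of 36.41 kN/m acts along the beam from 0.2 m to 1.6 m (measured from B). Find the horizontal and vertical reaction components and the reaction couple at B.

B_x = 0, B_y = 126.0 kN, M_B = 360.9 kN·m

Resultant of the distributed load: 36.41 × 1.4 = 50.974 kN at 0.9 m from B.
ΣF_x = 0: B_x = 0.
ΣF_y = 0: B_y − 75 − 36.41·1.4 = 0 → B_y = 126.0 kN.
ΣM about B: M_B − 75·4.2 − (36.41·1.4)·0.9 = 0 → M_B = 360.9 kN·m.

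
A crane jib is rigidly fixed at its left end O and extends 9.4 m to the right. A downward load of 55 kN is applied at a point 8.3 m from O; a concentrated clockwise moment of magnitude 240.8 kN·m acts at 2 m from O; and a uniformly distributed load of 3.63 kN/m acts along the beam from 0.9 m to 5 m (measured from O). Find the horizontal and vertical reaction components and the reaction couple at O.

O_x = 0, O_y = 69.88 kN, M_O = 741.2 kN·m

Resultant of the distributed load: 3.63 × 4.1 = 14.883 kN at 2.95 m from O.
ΣF_x = 0: O_x = 0.
ΣF_y = 0: O_y − 55 − 3.63·4.1 = 0 → O_y = 69.88 kN.
ΣM about O: M_O − 55·8.3 − 240.8 − (3.63·4.1)·2.95 = 0 → M_O = 741.2 kN·m.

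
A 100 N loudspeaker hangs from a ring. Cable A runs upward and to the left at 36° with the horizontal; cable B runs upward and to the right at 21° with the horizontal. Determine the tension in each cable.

ΣF_x = 0: −T_A·cos36° + T_B·cos21° = 0 → T_B = 0.866575·T_A.
ΣF_y = 0: T_A·sin36° + T_B·sin21° = 100.
Substitute: T_A·(0.587785 + 0.866575·0.358368) = 100 → T_A = 111.317 ≈ 111.3 N.
Then T_B = 0.866575 × 111.317 = 96.46 N.

T_A = 111.3 N, T_B = 96.46 N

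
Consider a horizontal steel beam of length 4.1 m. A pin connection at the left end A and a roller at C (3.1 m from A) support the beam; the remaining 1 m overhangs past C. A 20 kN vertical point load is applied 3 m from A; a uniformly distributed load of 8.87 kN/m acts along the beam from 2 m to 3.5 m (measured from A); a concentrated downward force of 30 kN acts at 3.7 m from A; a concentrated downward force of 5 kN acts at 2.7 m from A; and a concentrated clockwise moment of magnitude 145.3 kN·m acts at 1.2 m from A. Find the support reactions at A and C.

Resultant of the distributed load: 8.87 × 1.5 = 13.305 kN at 2.75 m from A.
ΣM about A: C_y·3.1 − 20·3 − (8.87·1.5)·2.75 − 30·3.7 − 5·2.7 − 145.3 = 0 → C_y = 366.38875/3.1 = 118.19 ≈ 118.2 kN.
ΣF_y = 0: A_y + 118.19 − 20 − 8.87·1.5 − 30 − 5 = 0 → A_y = -49.88 kN.
ΣF_x = 0: no horizontal applied forces, so A_x = 0.

A_x = 0, A_y = -49.88 kN, C_y = 118.2 kN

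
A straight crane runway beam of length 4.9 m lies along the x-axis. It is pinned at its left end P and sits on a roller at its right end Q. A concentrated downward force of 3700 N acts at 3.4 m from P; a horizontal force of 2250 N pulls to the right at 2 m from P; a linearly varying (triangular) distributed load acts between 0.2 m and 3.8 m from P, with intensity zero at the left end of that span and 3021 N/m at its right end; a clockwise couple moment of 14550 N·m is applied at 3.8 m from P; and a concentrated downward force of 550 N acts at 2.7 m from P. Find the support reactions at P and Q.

P_x = -2250 N, P_y = 962.6 N, Q_y = 8725 N

Resultant of the triangular load: ½ × 3021 × 3.6 = 5437.8 N, acting at 2.6 m from P (one-third of the span from the peak).
Taking moments about P: Q_y·4.9 − 3700·3.4 − (½·3021·3.6)·2.6 − 14550 − 550·2.7 = 0 → Q_y = 42753.28/4.9 = 8725.16 ≈ 8725 N.
ΣF_y = 0: P_y + 8725.16 − 3700 − ½·3021·3.6 − 550 = 0 → P_y = 962.6 N.
ΣF_x = 0: P_x + 2250 = 0 → P_x = -2250 N.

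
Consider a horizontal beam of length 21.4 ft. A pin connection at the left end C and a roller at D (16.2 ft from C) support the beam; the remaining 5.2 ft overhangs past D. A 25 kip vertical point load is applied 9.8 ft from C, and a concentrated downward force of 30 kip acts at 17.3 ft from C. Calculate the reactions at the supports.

Moments about C: D_y·16.2 − 25·9.8 − 30·17.3 = 0 → D_y = 764/16.2 = 47.1605 ≈ 47.16 kip.
ΣF_y = 0: C_y + 47.1605 − 25 − 30 = 0 → C_y = 7.840 kip.
ΣF_x = 0: no horizontal applied forces, so C_x = 0.

C_x = 0, C_y = 7.840 kip, D_y = 47.16 kip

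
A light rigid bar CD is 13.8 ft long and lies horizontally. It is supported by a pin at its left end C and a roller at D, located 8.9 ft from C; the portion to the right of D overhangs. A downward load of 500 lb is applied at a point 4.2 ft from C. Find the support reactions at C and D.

C_x = 0, C_y = 264.0 lb, D_y = 236.0 lb

Moments about C: D_y·8.9 − 500·4.2 = 0 → D_y = 2100/8.9 = 235.955 ≈ 236.0 lb.
ΣF_y = 0: C_y + 235.955 − 500 = 0 → C_y = 264.0 lb.
ΣF_x = 0: no horizontal applied forces, so C_x = 0.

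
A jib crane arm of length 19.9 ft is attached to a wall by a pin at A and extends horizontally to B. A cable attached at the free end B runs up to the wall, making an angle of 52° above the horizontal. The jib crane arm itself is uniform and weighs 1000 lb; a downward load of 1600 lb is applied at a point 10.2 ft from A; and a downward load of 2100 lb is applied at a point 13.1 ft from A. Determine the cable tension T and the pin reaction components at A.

ΣM about A: T·sin52°·19.9 − 1000·9.95 − 1600·10.2 − 2100·13.1 = 0 → T = 53780/(19.9·0.788011) = 3429.54 ≈ 3430 lb.
ΣF_x = 0: A_x − T·cos52° = 0 → A_x = 3429.54 × 0.615661 = 2111 lb.
ΣF_y = 0: A_y + T·sin52° − 1000 − 1600 − 2100 = 0 → A_y = 4700 − 3429.54 × 0.788011 = 1997 lb.

T = 3430 lb, A_x = 2111 lb, A_y = 1997 lb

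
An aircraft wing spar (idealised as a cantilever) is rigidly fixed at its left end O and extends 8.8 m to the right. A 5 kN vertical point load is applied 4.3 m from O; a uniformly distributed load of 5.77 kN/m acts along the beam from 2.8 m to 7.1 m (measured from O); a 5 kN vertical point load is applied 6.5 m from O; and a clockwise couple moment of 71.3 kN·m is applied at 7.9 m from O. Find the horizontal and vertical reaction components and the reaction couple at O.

O_x = 0, O_y = 34.81 kN, M_O = 248.1 kN·m

Resultant of the distributed load: 5.77 × 4.3 = 24.811 kN at 4.95 m from O.
ΣF_x = 0: O_x = 0.
ΣF_y = 0: O_y − 5 − 5.77·4.3 − 5 = 0 → O_y = 34.81 kN.
ΣM about O: M_O − 5·4.3 − (5.77·4.3)·4.95 − 5·6.5 − 71.3 = 0 → M_O = 248.1 kN·m.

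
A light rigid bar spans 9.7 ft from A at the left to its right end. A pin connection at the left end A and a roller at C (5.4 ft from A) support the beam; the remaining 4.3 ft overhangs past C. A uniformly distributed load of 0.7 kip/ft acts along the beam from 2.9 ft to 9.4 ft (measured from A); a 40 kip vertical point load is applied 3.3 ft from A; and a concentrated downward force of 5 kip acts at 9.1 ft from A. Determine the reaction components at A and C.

Resultant of the distributed load: 0.7 × 6.5 = 4.55 kip at 6.15 ft from A.
Taking moments about A: C_y·5.4 − (0.7·6.5)·6.15 − 40·3.3 − 5·9.1 = 0 → C_y = 205.4825/5.4 = 38.0523 ≈ 38.05 kip.
ΣF_y = 0: A_y + 38.0523 − 0.7·6.5 − 40 − 5 = 0 → A_y = 11.50 kip.
ΣF_x = 0: no horizontal applied forces, so A_x = 0.

A_x = 0, A_y = 11.50 kip, C_y = 38.05 kip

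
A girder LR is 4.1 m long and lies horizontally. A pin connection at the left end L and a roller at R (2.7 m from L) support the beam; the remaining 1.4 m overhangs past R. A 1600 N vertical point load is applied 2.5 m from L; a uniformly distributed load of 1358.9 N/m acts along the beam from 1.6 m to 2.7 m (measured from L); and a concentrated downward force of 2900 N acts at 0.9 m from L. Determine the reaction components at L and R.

L_x = 0, L_y = 2356 N, R_y = 3638 N

Resultant of the distributed load: 1358.9 × 1.1 = 1494.79 N at 2.15 m from L.
ΣM about L: R_y·2.7 − 1600·2.5 − (1358.9·1.1)·2.15 − 2900·0.9 = 0 → R_y = 9823.7985/2.7 = 3638.44 ≈ 3638 N.
ΣF_y = 0: L_y + 3638.44 − 1600 − 1358.9·1.1 − 2900 = 0 → L_y = 2356 N.
ΣF_x = 0: no horizontal applied forces, so L_x = 0.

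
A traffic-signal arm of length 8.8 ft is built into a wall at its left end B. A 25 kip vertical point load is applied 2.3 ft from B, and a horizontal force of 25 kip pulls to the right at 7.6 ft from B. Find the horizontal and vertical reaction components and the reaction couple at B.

ΣF_x = 0: B_x + 25 = 0 → B_x = -25.00 kip.
ΣF_y = 0: B_y − 25 = 0 → B_y = 25.00 kip.
ΣM about B: M_B − 25·2.3 = 0 → M_B = 57.50 kip·ft.

B_x = -25.00 kip, B_y = 25.00 kip, M_B = 57.50 kip·ft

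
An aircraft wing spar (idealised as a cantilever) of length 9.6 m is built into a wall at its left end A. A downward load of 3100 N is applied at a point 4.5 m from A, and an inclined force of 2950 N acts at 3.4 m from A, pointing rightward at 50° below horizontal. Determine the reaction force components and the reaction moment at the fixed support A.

A_x = -1896 N, A_y = 5360 N, M_A = 21630 N·m

ΣF_x = 0: A_x + 2950·cos50° = 0 → A_x = -1896 N.
ΣF_y = 0: A_y − 3100 − 2950·sin50° = 0 → A_y = 5360 N.
ΣM about A: M_A − 3100·4.5 − 2950·sin50°·3.4 = 0 → M_A = 21630 N·m.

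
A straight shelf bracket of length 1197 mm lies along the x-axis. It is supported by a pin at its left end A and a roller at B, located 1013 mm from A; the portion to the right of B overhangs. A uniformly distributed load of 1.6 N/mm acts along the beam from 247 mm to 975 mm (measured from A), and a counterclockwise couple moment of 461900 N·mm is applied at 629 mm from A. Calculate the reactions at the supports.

A_x = 0, A_y = 918.2 N, B_y = 246.6 N

Resultant of the distributed load: 1.6 × 728 = 1164.8 N at 611 mm from A.
ΣM about A: B_y·1013 − (1.6·728)·611 + 461900 = 0 → B_y = 249792.8/1013 = 246.587 ≈ 246.6 N.
ΣF_y = 0: A_y + 246.587 − 1.6·728 = 0 → A_y = 918.2 N.
ΣF_x = 0: no horizontal applied forces, so A_x = 0.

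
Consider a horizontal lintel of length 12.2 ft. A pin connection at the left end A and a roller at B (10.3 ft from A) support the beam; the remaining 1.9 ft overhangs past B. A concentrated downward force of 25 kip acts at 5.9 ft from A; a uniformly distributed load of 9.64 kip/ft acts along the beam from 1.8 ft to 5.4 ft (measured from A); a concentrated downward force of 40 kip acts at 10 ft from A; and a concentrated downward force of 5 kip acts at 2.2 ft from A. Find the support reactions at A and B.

A_x = 0, A_y = 38.35 kip, B_y = 66.35 kip

Resultant of the distributed load: 9.64 × 3.6 = 34.704 kip at 3.6 ft from A.
Taking moments about A: B_y·10.3 − 25·5.9 − (9.64·3.6)·3.6 − 40·10 − 5·2.2 = 0 → B_y = 683.4344/10.3 = 66.3529 ≈ 66.35 kip.
ΣF_y = 0: A_y + 66.3529 − 25 − 9.64·3.6 − 40 − 5 = 0 → A_y = 38.35 kip.
ΣF_x = 0: no horizontal applied forces, so A_x = 0.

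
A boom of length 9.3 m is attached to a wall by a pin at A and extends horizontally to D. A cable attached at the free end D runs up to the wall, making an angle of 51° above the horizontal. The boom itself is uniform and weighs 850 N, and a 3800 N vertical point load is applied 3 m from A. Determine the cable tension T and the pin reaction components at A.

ΣM about A: T·sin51°·9.3 − 850·4.65 − 3800·3 = 0 → T = 15352.5/(9.3·0.777146) = 2124.19 ≈ 2124 N.
ΣF_x = 0: A_x − T·cos51° = 0 → A_x = 2124.19 × 0.62932 = 1337 N.
ΣF_y = 0: A_y + T·sin51° − 850 − 3800 = 0 → A_y = 4650 − 2124.19 × 0.777146 = 2999 N.

T = 2124 N, A_x = 1337 N, A_y = 2999 N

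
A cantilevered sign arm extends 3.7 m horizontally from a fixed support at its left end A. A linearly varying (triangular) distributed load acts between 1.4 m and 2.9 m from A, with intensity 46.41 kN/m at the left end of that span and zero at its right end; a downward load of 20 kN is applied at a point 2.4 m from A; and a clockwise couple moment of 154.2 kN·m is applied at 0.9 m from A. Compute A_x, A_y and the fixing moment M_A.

Resultant of the triangular load: ½ × 46.41 × 1.5 = 34.8075 kN, acting at 1.9 m from A (one-third of the span from the peak).
ΣF_x = 0: A_x = 0.
ΣF_y = 0: A_y − ½·46.41·1.5 − 20 = 0 → A_y = 54.81 kN.
ΣM about A: M_A − (½·46.41·1.5)·1.9 − 20·2.4 − 154.2 = 0 → M_A = 268.3 kN·m.

A_x = 0, A_y = 54.81 kN, M_A = 268.3 kN·m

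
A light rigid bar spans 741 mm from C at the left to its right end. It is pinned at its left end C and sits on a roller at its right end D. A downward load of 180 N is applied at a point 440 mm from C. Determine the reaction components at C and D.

C_x = 0, C_y = 73.12 N, D_y = 106.9 N

Moments about C: D_y·741 − 180·440 = 0 → D_y = 79200/741 = 106.883 ≈ 106.9 N.
ΣF_y = 0: C_y + 106.883 − 180 = 0 → C_y = 73.12 N.
ΣF_x = 0: no horizontal applied forces, so C_x = 0.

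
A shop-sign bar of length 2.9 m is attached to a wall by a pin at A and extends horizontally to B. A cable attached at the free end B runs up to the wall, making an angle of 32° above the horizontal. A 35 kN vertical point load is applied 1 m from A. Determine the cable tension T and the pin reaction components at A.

T = 22.78 kN, A_x = 19.31 kN, A_y = 22.93 kN

ΣM about A: T·sin32°·2.9 − 35·1 = 0 → T = 35/(2.9·0.529919) = 22.7751 ≈ 22.78 kN.
ΣF_x = 0: A_x − T·cos32° = 0 → A_x = 22.7751 × 0.848048 = 19.31 kN.
ΣF_y = 0: A_y + T·sin32° − 35 = 0 → A_y = 35 − 22.7751 × 0.529919 = 22.93 kN.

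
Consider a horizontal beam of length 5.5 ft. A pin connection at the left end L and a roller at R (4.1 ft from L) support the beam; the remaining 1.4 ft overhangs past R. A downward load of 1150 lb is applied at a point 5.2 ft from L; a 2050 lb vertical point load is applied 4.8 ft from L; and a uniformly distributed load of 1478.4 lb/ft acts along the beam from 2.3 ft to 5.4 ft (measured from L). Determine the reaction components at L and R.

L_x = 0, L_y = -379.1 lb, R_y = 8162 lb

Resultant of the distributed load: 1478.4 × 3.1 = 4583.04 lb at 3.85 ft from L.
Taking moments about L: R_y·4.1 − 1150·5.2 − 2050·4.8 − (1478.4·3.1)·3.85 = 0 → R_y = 33464.704/4.1 = 8162.12 ≈ 8162 lb.
ΣF_y = 0: L_y + 8162.12 − 1150 − 2050 − 1478.4·3.1 = 0 → L_y = -379.1 lb.
ΣF_x = 0: no horizontal applied forces, so L_x = 0.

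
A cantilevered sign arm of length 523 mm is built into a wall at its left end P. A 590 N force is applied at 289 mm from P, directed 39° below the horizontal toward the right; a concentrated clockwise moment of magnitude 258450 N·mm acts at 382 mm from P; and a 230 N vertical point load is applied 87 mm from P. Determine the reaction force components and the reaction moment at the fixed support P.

ΣF_x = 0: P_x + 590·cos39° = 0 → P_x = -458.5 N.
ΣF_y = 0: P_y − 590·sin39° − 230 = 0 → P_y = 601.3 N.
ΣM about P: M_P − 590·sin39°·289 − 258450 − 230·87 = 0 → M_P = 385800 N·mm.

P_x = -458.5 N, P_y = 601.3 N, M_P = 385800 N·mm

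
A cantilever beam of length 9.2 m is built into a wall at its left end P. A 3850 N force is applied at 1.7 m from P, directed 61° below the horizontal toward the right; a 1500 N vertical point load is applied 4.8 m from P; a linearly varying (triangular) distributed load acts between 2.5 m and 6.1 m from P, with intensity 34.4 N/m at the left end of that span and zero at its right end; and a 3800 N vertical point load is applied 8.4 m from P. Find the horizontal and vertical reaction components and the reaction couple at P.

P_x = -1867 N, P_y = 8729 N, M_P = 45070 N·m

Resultant of the triangular load: ½ × 34.4 × 3.6 = 61.92 N, acting at 3.7 m from P (one-third of the span from the peak).
ΣF_x = 0: P_x + 3850·cos61° = 0 → P_x = -1867 N.
ΣF_y = 0: P_y − 3850·sin61° − 1500 − ½·34.4·3.6 − 3800 = 0 → P_y = 8729 N.
ΣM about P: M_P − 3850·sin61°·1.7 − 1500·4.8 − (½·34.4·3.6)·3.7 − 3800·8.4 = 0 → M_P = 45070 N·m.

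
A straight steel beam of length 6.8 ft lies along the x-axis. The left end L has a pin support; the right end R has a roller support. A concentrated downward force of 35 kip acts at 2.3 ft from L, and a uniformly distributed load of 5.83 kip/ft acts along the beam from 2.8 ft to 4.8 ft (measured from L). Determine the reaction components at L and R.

L_x = 0, L_y = 28.31 kip, R_y = 18.35 kip

Resultant of the distributed load: 5.83 × 2 = 11.66 kip at 3.8 ft from L.
Taking moments about L: R_y·6.8 − 35·2.3 − (5.83·2)·3.8 = 0 → R_y = 124.808/6.8 = 18.3541 ≈ 18.35 kip.
ΣF_y = 0: L_y + 18.3541 − 35 − 5.83·2 = 0 → L_y = 28.31 kip.
ΣF_x = 0: no horizontal applied forces, so L_x = 0.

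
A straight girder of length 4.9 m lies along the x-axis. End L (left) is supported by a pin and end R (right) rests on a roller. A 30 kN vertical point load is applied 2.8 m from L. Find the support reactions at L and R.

Taking moments about L: R_y·4.9 − 30·2.8 = 0 → R_y = 84/4.9 = 17.1429 ≈ 17.14 kN.
ΣF_y = 0: L_y + 17.1429 − 30 = 0 → L_y = 12.86 kN.
ΣF_x = 0: no horizontal applied forces, so L_x = 0.

L_x = 0, L_y = 12.86 kN, R_y = 17.14 kN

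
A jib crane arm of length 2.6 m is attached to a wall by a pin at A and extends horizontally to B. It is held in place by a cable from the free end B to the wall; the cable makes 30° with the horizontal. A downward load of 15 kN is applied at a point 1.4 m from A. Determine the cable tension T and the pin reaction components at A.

ΣM about A: T·sin30°·2.6 − 15·1.4 = 0 → T = 21/(2.6·0.5) = 16.1538 ≈ 16.15 kN.
ΣF_x = 0: A_x − T·cos30° = 0 → A_x = 16.1538 × 0.866025 = 13.99 kN.
ΣF_y = 0: A_y + T·sin30° − 15 = 0 → A_y = 15 − 16.1538 × 0.5 = 6.923 kN.

T = 16.15 kN, A_x = 13.99 kN, A_y = 6.923 kN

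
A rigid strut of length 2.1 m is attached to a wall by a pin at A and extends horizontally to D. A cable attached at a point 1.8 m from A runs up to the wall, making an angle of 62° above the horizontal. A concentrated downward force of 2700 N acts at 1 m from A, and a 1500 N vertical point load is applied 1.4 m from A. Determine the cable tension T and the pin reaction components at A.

T = 3020 N, A_x = 1418 N, A_y = 1533 N

ΣM about A: T·sin62°·1.8 − 2700·1 − 1500·1.4 = 0 → T = 4800/(1.8·0.882948) = 3020.19 ≈ 3020 N.
ΣF_x = 0: A_x − T·cos62° = 0 → A_x = 3020.19 × 0.469472 = 1418 N.
ΣF_y = 0: A_y + T·sin62° − 2700 − 1500 = 0 → A_y = 4200 − 3020.19 × 0.882948 = 1533 N.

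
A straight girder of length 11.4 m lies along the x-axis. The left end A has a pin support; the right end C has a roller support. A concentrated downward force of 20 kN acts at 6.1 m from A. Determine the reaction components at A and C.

Taking moments about A: C_y·11.4 − 20·6.1 = 0 → C_y = 122/11.4 = 10.7018 ≈ 10.70 kN.
ΣF_y = 0: A_y + 10.7018 − 20 = 0 → A_y = 9.298 kN.
ΣF_x = 0: no horizontal applied forces, so A_x = 0.

A_x = 0, A_y = 9.298 kN, C_y = 10.70 kN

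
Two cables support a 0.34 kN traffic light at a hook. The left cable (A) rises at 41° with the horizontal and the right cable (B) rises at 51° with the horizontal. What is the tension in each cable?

T_A = 0.2141 kN, T_B = 0.2568 kN

ΣF_x = 0: −T_A·cos41° + T_B·cos51° = 0 → T_B = 1.19925·T_A.
ΣF_y = 0: T_A·sin41° + T_B·sin51° = 0.34.
Substitute: T_A·(0.656059 + 1.19925·0.777146) = 0.34 → T_A = 0.214099 ≈ 0.2141 kN.
Then T_B = 1.19925 × 0.214099 = 0.2568 kN.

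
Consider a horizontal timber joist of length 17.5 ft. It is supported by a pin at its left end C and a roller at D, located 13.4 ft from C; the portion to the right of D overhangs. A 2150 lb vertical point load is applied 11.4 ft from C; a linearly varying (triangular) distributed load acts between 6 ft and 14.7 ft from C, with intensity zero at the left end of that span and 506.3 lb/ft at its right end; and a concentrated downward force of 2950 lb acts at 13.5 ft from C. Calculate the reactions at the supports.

C_x = 0, C_y = 561.9 lb, D_y = 6741 lb

Resultant of the triangular load: ½ × 506.3 × 8.7 = 2202.405 lb, acting at 11.8 ft from C (one-third of the span from the peak).
ΣM about C: D_y·13.4 − 2150·11.4 − (½·506.3·8.7)·11.8 − 2950·13.5 = 0 → D_y = 90323.379/13.4 = 6740.55 ≈ 6741 lb.
ΣF_y = 0: C_y + 6740.55 − 2150 − ½·506.3·8.7 − 2950 = 0 → C_y = 561.9 lb.
ΣF_x = 0: no horizontal applied forces, so C_x = 0.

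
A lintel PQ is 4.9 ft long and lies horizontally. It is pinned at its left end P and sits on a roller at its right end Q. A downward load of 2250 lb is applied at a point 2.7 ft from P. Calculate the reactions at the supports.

ΣM about P: Q_y·4.9 − 2250·2.7 = 0 → Q_y = 6075/4.9 = 1239.8 ≈ 1240 lb.
ΣF_y = 0: P_y + 1239.8 − 2250 = 0 → P_y = 1010 lb.
ΣF_x = 0: no horizontal applied forces, so P_x = 0.

P_x = 0, P_y = 1010 lb, Q_y = 1240 lb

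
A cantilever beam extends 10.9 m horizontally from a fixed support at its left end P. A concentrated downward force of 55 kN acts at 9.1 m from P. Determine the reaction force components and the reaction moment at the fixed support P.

ΣF_x = 0: P_x = 0.
ΣF_y = 0: P_y − 55 = 0 → P_y = 55.00 kN.
ΣM about P: M_P − 55·9.1 = 0 → M_P = 500.5 kN·m.

P_x = 0, P_y = 55.00 kN, M_P = 500.5 kN·m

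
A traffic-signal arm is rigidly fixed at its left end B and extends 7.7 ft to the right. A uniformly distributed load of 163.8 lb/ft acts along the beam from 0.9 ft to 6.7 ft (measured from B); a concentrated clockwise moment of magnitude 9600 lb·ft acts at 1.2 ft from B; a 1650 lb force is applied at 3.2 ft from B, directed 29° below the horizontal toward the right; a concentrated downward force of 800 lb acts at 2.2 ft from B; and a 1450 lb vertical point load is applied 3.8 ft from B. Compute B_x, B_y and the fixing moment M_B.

B_x = -1443 lb, B_y = 4000 lb, M_B = 23040 lb·ft

Resultant of the distributed load: 163.8 × 5.8 = 950.04 lb at 3.8 ft from B.
ΣF_x = 0: B_x + 1650·cos29° = 0 → B_x = -1443 lb.
ΣF_y = 0: B_y − 163.8·5.8 − 1650·sin29° − 800 − 1450 = 0 → B_y = 4000 lb.
ΣM about B: M_B − (163.8·5.8)·3.8 − 9600 − 1650·sin29°·3.2 − 800·2.2 − 1450·3.8 = 0 → M_B = 23040 lb·ft.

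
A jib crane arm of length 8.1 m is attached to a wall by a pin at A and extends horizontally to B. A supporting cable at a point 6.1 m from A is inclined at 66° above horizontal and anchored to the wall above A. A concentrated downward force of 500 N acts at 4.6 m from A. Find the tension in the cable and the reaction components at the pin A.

T = 412.7 N, A_x = 167.9 N, A_y = 123.0 N

ΣM about A: T·sin66°·6.1 − 500·4.6 = 0 → T = 2300/(6.1·0.913545) = 412.732 ≈ 412.7 N.
ΣF_x = 0: A_x − T·cos66° = 0 → A_x = 412.732 × 0.406737 = 167.9 N.
ΣF_y = 0: A_y + T·sin66° − 500 = 0 → A_y = 500 − 412.732 × 0.913545 = 123.0 N.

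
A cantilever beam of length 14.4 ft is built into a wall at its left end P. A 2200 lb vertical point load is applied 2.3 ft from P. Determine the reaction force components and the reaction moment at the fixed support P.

ΣF_x = 0: P_x = 0.
ΣF_y = 0: P_y − 2200 = 0 → P_y = 2200 lb.
ΣM about P: M_P − 2200·2.3 = 0 → M_P = 5060 lb·ft.

P_x = 0, P_y = 2200 lb, M_P = 5060 lb·ft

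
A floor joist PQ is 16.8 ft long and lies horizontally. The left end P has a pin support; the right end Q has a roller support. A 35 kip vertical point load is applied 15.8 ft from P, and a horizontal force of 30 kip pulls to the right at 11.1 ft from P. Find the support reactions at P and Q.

P_x = -30.00 kip, P_y = 2.083 kip, Q_y = 32.92 kip

Moments about P: Q_y·16.8 − 35·15.8 = 0 → Q_y = 553/16.8 = 32.9167 ≈ 32.92 kip.
ΣF_y = 0: P_y + 32.9167 − 35 = 0 → P_y = 2.083 kip.
ΣF_x = 0: P_x + 30 = 0 → P_x = -30.00 kip.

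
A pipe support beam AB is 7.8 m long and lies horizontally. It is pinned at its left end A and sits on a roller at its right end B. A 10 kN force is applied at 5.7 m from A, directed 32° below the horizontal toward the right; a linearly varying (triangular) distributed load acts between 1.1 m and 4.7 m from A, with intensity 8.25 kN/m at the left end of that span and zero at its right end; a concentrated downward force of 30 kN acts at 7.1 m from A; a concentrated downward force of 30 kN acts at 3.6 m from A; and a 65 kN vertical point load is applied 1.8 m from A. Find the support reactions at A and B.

A_x = -8.480 kN, A_y = 80.74 kN, B_y = 64.41 kN

Resultant of the triangular load: ½ × 8.25 × 3.6 = 14.85 kN, acting at 2.3 m from A (one-third of the span from the peak).
Taking moments about A: B_y·7.8 − 10·sin32°·5.7 − (½·8.25·3.6)·2.3 − 30·7.1 − 30·3.6 − 65·1.8 = 0 → B_y = 502.36/7.8 = 64.4051 ≈ 64.41 kN.
ΣF_y = 0: A_y + 64.4051 − 10·sin32° − ½·8.25·3.6 − 30 − 30 − 65 = 0 → A_y = 80.74 kN.
ΣF_x = 0: A_x + 10·cos32° = 0 → A_x = -8.480 kN.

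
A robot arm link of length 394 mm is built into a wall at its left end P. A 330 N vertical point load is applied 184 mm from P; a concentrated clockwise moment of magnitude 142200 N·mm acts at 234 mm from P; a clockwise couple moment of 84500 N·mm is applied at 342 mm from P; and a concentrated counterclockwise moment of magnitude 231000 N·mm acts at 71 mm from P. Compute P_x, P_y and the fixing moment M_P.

ΣF_x = 0: P_x = 0.
ΣF_y = 0: P_y − 330 = 0 → P_y = 330.0 N.
ΣM about P: M_P − 330·184 − 142200 − 84500 + 231000 = 0 → M_P = 56420 N·mm.

P_x = 0, P_y = 330.0 N, M_P = 56420 N·mm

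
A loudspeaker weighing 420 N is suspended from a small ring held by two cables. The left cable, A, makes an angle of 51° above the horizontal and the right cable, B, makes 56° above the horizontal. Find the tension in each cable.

ΣF_x = 0: −T_A·cos51° + T_B·cos56° = 0 → T_B = 1.12541·T_A.
ΣF_y = 0: T_A·sin51° + T_B·sin56° = 420.
Substitute: T_A·(0.777146 + 1.12541·0.829038) = 420 → T_A = 245.592 ≈ 245.6 N.
Then T_B = 1.12541 × 245.592 = 276.4 N.

T_A = 245.6 N, T_B = 276.4 N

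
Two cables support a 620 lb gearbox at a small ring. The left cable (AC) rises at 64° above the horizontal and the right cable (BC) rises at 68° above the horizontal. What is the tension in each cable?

ΣF_x = 0: −T_AC·cos64° + T_BC·cos68° = 0 → T_BC = 1.17022·T_AC.
ΣF_y = 0: T_AC·sin64° + T_BC·sin68° = 620.
Substitute: T_AC·(0.898794 + 1.17022·0.927184) = 620 → T_AC = 312.531 ≈ 312.5 lb.
Then T_BC = 1.17022 × 312.531 = 365.7 lb.

T_AC = 312.5 lb, T_BC = 365.7 lb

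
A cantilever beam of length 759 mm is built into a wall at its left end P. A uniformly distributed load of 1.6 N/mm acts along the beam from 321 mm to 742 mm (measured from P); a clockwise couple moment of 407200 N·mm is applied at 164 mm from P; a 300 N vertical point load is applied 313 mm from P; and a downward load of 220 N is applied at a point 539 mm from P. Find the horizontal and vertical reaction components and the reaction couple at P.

Resultant of the distributed load: 1.6 × 421 = 673.6 N at 531.5 mm from P.
ΣF_x = 0: P_x = 0.
ΣF_y = 0: P_y − 1.6·421 − 300 − 220 = 0 → P_y = 1194 N.
ΣM about P: M_P − (1.6·421)·531.5 − 407200 − 300·313 − 220·539 = 0 → M_P = 977700 N·mm.

P_x = 0, P_y = 1194 N, M_P = 977700 N·mm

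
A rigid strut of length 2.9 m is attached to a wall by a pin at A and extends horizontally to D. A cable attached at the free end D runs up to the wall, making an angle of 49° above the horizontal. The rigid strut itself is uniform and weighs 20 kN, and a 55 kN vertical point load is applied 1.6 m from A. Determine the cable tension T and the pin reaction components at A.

ΣM about A: T·sin49°·2.9 − 20·1.45 − 55·1.6 = 0 → T = 117/(2.9·0.75471) = 53.4574 ≈ 53.46 kN.
ΣF_x = 0: A_x − T·cos49° = 0 → A_x = 53.4574 × 0.656059 = 35.07 kN.
ΣF_y = 0: A_y + T·sin49° − 20 − 55 = 0 → A_y = 75 − 53.4574 × 0.75471 = 34.66 kN.

T = 53.46 kN, A_x = 35.07 kN, A_y = 34.66 kN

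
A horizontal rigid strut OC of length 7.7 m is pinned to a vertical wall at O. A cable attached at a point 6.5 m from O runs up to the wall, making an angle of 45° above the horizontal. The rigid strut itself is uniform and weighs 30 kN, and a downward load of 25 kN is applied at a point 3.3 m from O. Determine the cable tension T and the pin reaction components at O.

T = 43.08 kN, O_x = 30.46 kN, O_y = 24.54 kN

ΣM about O: T·sin45°·6.5 − 30·3.85 − 25·3.3 = 0 → T = 198/(6.5·0.707107) = 43.0791 ≈ 43.08 kN.
ΣF_x = 0: O_x − T·cos45° = 0 → O_x = 43.0791 × 0.707107 = 30.46 kN.
ΣF_y = 0: O_y + T·sin45° − 30 − 25 = 0 → O_y = 55 − 43.0791 × 0.707107 = 24.54 kN.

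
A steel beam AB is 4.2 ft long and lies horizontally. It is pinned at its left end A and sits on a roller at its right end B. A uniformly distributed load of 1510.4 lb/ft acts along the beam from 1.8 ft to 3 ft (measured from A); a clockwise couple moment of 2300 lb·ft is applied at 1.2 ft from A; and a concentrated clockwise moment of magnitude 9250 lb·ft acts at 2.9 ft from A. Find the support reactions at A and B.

A_x = 0, A_y = -1973 lb, B_y = 3786 lb

Resultant of the distributed load: 1510.4 × 1.2 = 1812.48 lb at 2.4 ft from A.
Taking moments about A: B_y·4.2 − (1510.4·1.2)·2.4 − 2300 − 9250 = 0 → B_y = 15899.952/4.2 = 3785.7 ≈ 3786 lb.
ΣF_y = 0: A_y + 3785.7 − 1510.4·1.2 = 0 → A_y = -1973 lb.
ΣF_x = 0: no horizontal applied forces, so A_x = 0.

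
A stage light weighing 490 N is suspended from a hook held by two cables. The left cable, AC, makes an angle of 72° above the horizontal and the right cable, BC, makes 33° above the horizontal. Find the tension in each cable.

T_AC = 425.4 N, T_BC = 156.8 N

ΣF_x = 0: −T_AC·cos72° + T_BC·cos33° = 0 → T_BC = 0.368461·T_AC.
ΣF_y = 0: T_AC·sin72° + T_BC·sin33° = 490.
Substitute: T_AC·(0.951057 + 0.368461·0.544639) = 490 → T_AC = 425.445 ≈ 425.4 N.
Then T_BC = 0.368461 × 425.445 = 156.8 N.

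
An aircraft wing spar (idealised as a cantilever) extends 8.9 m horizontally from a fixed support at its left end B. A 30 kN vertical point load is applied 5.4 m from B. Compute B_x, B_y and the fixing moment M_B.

ΣF_x = 0: B_x = 0.
ΣF_y = 0: B_y − 30 = 0 → B_y = 30.00 kN.
ΣM about B: M_B − 30·5.4 = 0 → M_B = 162.0 kN·m.

B_x = 0, B_y = 30.00 kN, M_B = 162.0 kN·m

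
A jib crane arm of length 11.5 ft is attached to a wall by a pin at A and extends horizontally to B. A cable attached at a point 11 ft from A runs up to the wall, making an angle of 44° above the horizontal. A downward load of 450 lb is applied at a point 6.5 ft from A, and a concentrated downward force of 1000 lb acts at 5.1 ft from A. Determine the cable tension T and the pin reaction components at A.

ΣM about A: T·sin44°·11 − 450·6.5 − 1000·5.1 = 0 → T = 8025/(11·0.694658) = 1050.22 ≈ 1050 lb.
ΣF_x = 0: A_x − T·cos44° = 0 → A_x = 1050.22 × 0.71934 = 755.5 lb.
ΣF_y = 0: A_y + T·sin44° − 450 − 1000 = 0 → A_y = 1450 − 1050.22 × 0.694658 = 720.5 lb.

T = 1050 lb, A_x = 755.5 lb, A_y = 720.5 lb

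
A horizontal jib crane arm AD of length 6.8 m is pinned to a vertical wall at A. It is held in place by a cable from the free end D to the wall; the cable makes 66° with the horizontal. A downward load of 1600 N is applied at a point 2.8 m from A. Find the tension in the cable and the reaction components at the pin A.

ΣM about A: T·sin66°·6.8 − 1600·2.8 = 0 → T = 4480/(6.8·0.913545) = 721.172 ≈ 721.2 N.
ΣF_x = 0: A_x − T·cos66° = 0 → A_x = 721.172 × 0.406737 = 293.3 N.
ΣF_y = 0: A_y + T·sin66° − 1600 = 0 → A_y = 1600 − 721.172 × 0.913545 = 941.2 N.

T = 721.2 N, A_x = 293.3 N, A_y = 941.2 N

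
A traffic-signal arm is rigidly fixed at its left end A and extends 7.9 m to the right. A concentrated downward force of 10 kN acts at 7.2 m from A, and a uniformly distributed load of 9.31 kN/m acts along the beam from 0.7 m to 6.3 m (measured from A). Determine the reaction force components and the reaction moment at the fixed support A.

Resultant of the distributed load: 9.31 × 5.6 = 52.136 kN at 3.5 m from A.
ΣF_x = 0: A_x = 0.
ΣF_y = 0: A_y − 10 − 9.31·5.6 = 0 → A_y = 62.14 kN.
ΣM about A: M_A − 10·7.2 − (9.31·5.6)·3.5 = 0 → M_A = 254.5 kN·m.

A_x = 0, A_y = 62.14 kN, M_A = 254.5 kN·m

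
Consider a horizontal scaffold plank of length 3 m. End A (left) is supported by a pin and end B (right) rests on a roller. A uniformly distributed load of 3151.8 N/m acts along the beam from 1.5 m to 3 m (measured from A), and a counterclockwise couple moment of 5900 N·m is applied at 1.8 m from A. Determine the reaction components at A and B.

A_x = 0, A_y = 3149 N, B_y = 1579 N

Resultant of the distributed load: 3151.8 × 1.5 = 4727.7 N at 2.25 m from A.
Taking moments about A: B_y·3 − (3151.8·1.5)·2.25 + 5900 = 0 → B_y = 4737.325/3 = 1579.11 ≈ 1579 N.
ΣF_y = 0: A_y + 1579.11 − 3151.8·1.5 = 0 → A_y = 3149 N.
ΣF_x = 0: no horizontal applied forces, so A_x = 0.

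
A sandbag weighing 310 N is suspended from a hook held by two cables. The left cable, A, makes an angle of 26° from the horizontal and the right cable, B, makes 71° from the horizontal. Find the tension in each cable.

T_A = 101.7 N, T_B = 280.7 N

ΣF_x = 0: −T_A·cos26° + T_B·cos71° = 0 → T_B = 2.76069·T_A.
ΣF_y = 0: T_A·sin26° + T_B·sin71° = 310.
Substitute: T_A·(0.438371 + 2.76069·0.945519) = 310 → T_A = 101.684 ≈ 101.7 N.
Then T_B = 2.76069 × 101.684 = 280.7 N.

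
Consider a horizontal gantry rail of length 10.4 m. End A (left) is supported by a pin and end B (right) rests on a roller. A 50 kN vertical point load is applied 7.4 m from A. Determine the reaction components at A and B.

Moments about A: B_y·10.4 − 50·7.4 = 0 → B_y = 370/10.4 = 35.5769 ≈ 35.58 kN.
ΣF_y = 0: A_y + 35.5769 − 50 = 0 → A_y = 14.42 kN.
ΣF_x = 0: no horizontal applied forces, so A_x = 0.

A_x = 0, A_y = 14.42 kN, B_y = 35.58 kN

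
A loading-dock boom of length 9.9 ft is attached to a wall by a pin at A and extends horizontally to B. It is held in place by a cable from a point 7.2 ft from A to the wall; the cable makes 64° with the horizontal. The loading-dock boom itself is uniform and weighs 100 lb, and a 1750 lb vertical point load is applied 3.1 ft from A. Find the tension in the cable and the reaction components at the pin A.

T = 914.8 lb, A_x = 401.0 lb, A_y = 1028 lb

ΣM about A: T·sin64°·7.2 − 100·4.95 − 1750·3.1 = 0 → T = 5920/(7.2·0.898794) = 914.806 ≈ 914.8 lb.
ΣF_x = 0: A_x − T·cos64° = 0 → A_x = 914.806 × 0.438371 = 401.0 lb.
ΣF_y = 0: A_y + T·sin64° − 100 − 1750 = 0 → A_y = 1850 − 914.806 × 0.898794 = 1028 lb.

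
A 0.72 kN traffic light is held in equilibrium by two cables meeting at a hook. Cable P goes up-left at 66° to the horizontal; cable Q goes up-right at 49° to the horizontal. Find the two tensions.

ΣF_x = 0: −T_P·cos66° + T_Q·cos49° = 0 → T_Q = 0.61997·T_P.
ΣF_y = 0: T_P·sin66° + T_Q·sin49° = 0.72.
Substitute: T_P·(0.913545 + 0.61997·0.75471) = 0.72 → T_P = 0.521194 ≈ 0.5212 kN.
Then T_Q = 0.61997 × 0.521194 = 0.3231 kN.

T_P = 0.5212 kN, T_Q = 0.3231 kN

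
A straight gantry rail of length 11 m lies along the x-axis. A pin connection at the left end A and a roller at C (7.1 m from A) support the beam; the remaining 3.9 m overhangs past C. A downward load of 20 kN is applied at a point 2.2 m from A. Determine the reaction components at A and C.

Taking moments about A: C_y·7.1 − 20·2.2 = 0 → C_y = 44/7.1 = 6.19718 ≈ 6.197 kN.
ΣF_y = 0: A_y + 6.19718 − 20 = 0 → A_y = 13.80 kN.
ΣF_x = 0: no horizontal applied forces, so A_x = 0.

A_x = 0, A_y = 13.80 kN, C_y = 6.197 kN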